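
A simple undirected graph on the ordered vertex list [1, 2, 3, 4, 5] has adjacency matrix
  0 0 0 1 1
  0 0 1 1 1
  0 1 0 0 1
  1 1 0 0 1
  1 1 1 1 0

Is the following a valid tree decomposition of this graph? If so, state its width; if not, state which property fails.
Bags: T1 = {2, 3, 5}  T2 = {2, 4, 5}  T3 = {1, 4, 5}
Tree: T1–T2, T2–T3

Yes; width 2.

Vertex coverage: the bags together contain {1, 2, 3, 4, 5}, the full vertex set. Edge coverage: each edge of G has both endpoints in at least one bag. Running intersection: for every vertex, the bags containing it form a connected subtree. All three properties hold, so this is a valid tree decomposition of width max|bag| − 1 = 2, and hence tw(G) ≤ 2.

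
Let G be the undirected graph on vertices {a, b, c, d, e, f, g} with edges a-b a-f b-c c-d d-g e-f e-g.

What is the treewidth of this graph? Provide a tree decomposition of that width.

The largest bag has 3 vertices, giving width 2; this decomposition certifies tw(G) ≤ 2. The edges d–g–e–f–a–b–c–d form a cycle, so G is not a tree and its treewidth is at least 2. Therefore the treewidth is 2.

Treewidth 2.
One optimal decomposition is:
Bags: B1 = {d, e, g}  B2 = {d, e, f}  B3 = {a, d, f}  B4 = {a, b, d}  B5 = {b, c, d}
Tree: B1–B2, B2–B3, B3–B4, B4–B5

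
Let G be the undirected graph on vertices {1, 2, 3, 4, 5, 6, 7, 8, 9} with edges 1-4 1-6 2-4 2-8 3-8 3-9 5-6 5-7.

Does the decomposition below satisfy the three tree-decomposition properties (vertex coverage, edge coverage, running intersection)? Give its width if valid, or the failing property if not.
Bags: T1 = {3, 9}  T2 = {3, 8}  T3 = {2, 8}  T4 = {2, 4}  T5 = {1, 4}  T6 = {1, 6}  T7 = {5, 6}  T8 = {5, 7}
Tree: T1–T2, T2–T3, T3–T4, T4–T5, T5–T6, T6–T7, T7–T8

Every vertex of G appears in some bag (union = {1, 2, 3, 4, 5, 6, 7, 8, 9}); every edge is covered by a bag; and for each vertex v the set of bags containing v is connected in the bag tree. The decomposition is therefore valid. The largest bag has 2 vertices, so the width is 1.

Yes; width 1.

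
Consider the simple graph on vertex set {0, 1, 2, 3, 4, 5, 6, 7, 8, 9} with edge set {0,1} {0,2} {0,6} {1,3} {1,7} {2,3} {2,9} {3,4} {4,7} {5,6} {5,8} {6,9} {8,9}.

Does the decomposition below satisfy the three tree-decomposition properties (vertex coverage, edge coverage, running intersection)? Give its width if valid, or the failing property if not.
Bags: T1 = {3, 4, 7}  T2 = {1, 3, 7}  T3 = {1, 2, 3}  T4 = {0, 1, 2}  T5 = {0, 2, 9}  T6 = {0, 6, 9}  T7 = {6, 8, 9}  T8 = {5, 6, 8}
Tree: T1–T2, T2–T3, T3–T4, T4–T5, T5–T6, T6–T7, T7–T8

Yes; width 2.

Checking the three conditions: (i) the bags cover all of {0, 1, 2, 3, 4, 5, 6, 7, 8, 9}; (ii) for each edge, some bag contains both endpoints; (iii) the bags containing any fixed vertex form a subtree. All hold, so the decomposition is valid with width 3 − 1 = 2.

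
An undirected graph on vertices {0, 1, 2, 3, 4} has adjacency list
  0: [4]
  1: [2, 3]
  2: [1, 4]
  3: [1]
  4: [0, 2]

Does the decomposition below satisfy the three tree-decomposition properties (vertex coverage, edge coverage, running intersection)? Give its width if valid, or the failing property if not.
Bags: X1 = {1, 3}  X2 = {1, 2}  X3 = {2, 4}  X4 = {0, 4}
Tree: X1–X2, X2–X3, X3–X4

Yes; width 1.

Vertex coverage: the bags together contain {0, 1, 2, 3, 4}, the full vertex set. Edge coverage: each edge of G has both endpoints in at least one bag. Running intersection: for every vertex, the bags containing it form a connected subtree. All three properties hold, so this is a valid tree decomposition of width max|bag| − 1 = 1, and hence tw(G) ≤ 1.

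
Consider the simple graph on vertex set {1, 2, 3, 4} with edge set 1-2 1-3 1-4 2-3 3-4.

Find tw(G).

2

A width-2 tree decomposition is:
Bags: B1 = {1, 2, 3}  B2 = {1, 3, 4}
Tree: B1–B2
Each bag holds 3 vertices, so the decomposition has width 2, which upper-bounds the treewidth. Conversely, {1, 2, 3} is a clique of size 3, and the vertices of any clique must share a bag in every tree decomposition; so some bag has ≥ 3 vertices and tw(G) ≥ 2. The upper and lower bounds meet at 2, so that is the treewidth.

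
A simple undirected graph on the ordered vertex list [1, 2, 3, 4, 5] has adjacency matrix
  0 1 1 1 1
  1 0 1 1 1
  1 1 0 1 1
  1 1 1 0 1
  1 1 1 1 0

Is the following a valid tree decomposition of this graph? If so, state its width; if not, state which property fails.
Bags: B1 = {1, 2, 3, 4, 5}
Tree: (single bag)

Checking the three conditions: (i) the bags cover all of {1, 2, 3, 4, 5}; (ii) for each edge, some bag contains both endpoints; (iii) the bags containing any fixed vertex form a subtree. All hold, so the decomposition is valid with width 5 − 1 = 4.

Yes; width 4.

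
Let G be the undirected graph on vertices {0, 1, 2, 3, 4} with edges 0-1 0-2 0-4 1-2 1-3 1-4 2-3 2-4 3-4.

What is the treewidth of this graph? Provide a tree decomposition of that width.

The largest bag has 4 vertices, giving width 3; this decomposition certifies tw(G) ≤ 3. On the other hand G contains the 4-clique {0, 1, 2, 4}. A clique must lie in a single bag of any decomposition, so no decomposition can have width below 3. Combining the bounds, tw(G) = 3.

Treewidth 3.
Bags: B1 = {1, 2, 3, 4}  B2 = {0, 1, 2, 4}
Tree: B1–B2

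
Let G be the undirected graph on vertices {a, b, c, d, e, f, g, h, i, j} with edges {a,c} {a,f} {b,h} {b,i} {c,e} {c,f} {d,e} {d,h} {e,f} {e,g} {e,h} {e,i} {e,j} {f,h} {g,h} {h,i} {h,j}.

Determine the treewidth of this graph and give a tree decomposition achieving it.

Treewidth 2.
Bags: B1 = {e, f, h}  B2 = {e, h, i}  B3 = {e, g, h}  B4 = {c, e, f}  B5 = {a, c, f}  B6 = {d, e, h}  B7 = {e, h, j}  B8 = {b, h, i}
Tree: B1–B2, B1–B3, B1–B4, B4–B5, B3–B6, B6–B7, B2–B8

Every bag has size at most 3, so the width is 3 − 1 = 2 and tw(G) ≤ 2. Conversely, {d, e, h} is a clique of size 3, and the vertices of any clique must share a bag in every tree decomposition; so some bag has ≥ 3 vertices and tw(G) ≥ 2. Therefore the treewidth is 2.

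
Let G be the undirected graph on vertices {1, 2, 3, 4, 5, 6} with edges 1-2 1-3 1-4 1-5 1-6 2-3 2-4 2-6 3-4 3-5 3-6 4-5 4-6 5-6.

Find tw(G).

A width-4 tree decomposition is:
Bags: B1 = {1, 3, 4, 5, 6}  B2 = {1, 2, 3, 4, 6}
Tree: B1–B2
Each bag holds 5 vertices, so the decomposition has width 4, which upper-bounds the treewidth. Conversely, {1, 2, 3, 4, 6} is a clique of size 5, and the vertices of any clique must share a bag in every tree decomposition; so some bag has ≥ 5 vertices and tw(G) ≥ 4. Hence tw(G) = 4 exactly.

4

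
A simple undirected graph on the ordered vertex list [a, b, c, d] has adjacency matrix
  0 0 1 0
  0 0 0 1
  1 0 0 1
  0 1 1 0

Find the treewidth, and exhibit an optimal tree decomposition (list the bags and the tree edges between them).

The largest bag has 2 vertices, giving width 1; this decomposition certifies tw(G) ≤ 1. Any graph with an edge has treewidth ≥ 1, and G has the edge a–c. The upper and lower bounds meet at 1, so that is the treewidth.

Treewidth 1.
Bags: B1 = {a, c}  B2 = {c, d}  B3 = {b, d}
Tree: B1–B2, B2–B3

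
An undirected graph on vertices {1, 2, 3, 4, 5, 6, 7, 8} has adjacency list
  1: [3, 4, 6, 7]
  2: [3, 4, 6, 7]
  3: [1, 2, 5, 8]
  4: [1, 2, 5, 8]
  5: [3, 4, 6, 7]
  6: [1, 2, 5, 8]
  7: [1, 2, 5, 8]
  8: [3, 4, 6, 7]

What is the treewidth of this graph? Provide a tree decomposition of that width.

Treewidth 4.
One such decomposition:
Bags: B1 = {1, 2, 5, 7, 8}  B2 = {1, 2, 5, 6, 8}  B3 = {1, 2, 4, 5, 8}  B4 = {1, 2, 3, 5, 8}
Tree: B1–B2, B2–B3, B3–B4

Every bag has size at most 5, so the width is 5 − 1 = 4 and tw(G) ≤ 4. For the lower bound: the 5 vertex sets {1,7}, {6,8}, {2,4}, {5}, {3} are disjoint, each induces a connected subgraph, and every pair is joined by at least one edge of G. Contracting each set to a single vertex therefore yields K_{5} as a minor, and since treewidth is minor-monotone, tw(G) ≥ tw(K_{5}) = 4. The upper and lower bounds meet at 4, so that is the treewidth.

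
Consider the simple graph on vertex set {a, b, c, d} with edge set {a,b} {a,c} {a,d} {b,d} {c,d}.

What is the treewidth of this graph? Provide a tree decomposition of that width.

The largest bag has 3 vertices, giving width 2; this decomposition certifies tw(G) ≤ 2. Conversely, {a, c, d} is a clique of size 3, and the vertices of any clique must share a bag in every tree decomposition; so some bag has ≥ 3 vertices and tw(G) ≥ 2. The upper and lower bounds meet at 2, so that is the treewidth.

Treewidth 2.
One such decomposition:
Bags: B1 = {a, b, d}  B2 = {a, c, d}
Tree: B1–B2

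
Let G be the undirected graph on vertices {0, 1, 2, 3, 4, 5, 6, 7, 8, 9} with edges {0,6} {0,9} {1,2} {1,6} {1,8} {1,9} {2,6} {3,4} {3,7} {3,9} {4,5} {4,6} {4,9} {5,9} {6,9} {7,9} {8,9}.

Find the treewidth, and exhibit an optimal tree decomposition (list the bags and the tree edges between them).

Treewidth 2.
One such decomposition:
Bags: B1 = {4, 6, 9}  B2 = {3, 4, 9}  B3 = {0, 6, 9}  B4 = {4, 5, 9}  B5 = {1, 6, 9}  B6 = {1, 2, 6}  B7 = {1, 8, 9}  B8 = {3, 7, 9}
Tree: B1–B2, B1–B3, B1–B4, B3–B5, B5–B6, B5–B7, B2–B8

Each bag holds 3 vertices, so the decomposition has width 2, which upper-bounds the treewidth. On the other hand G contains the 3-clique {0, 6, 9}. A clique must lie in a single bag of any decomposition, so no decomposition can have width below 2. The upper and lower bounds meet at 2, so that is the treewidth.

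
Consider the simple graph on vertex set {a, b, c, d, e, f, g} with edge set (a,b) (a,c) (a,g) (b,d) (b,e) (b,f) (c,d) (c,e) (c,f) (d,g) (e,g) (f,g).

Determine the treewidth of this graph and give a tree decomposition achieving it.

Each bag holds 4 vertices, so the decomposition has width 3, which upper-bounds the treewidth. For the lower bound: the 4 vertex sets {d,g}, {a,b}, {c}, {f} are disjoint, each induces a connected subgraph, and every pair is joined by at least one edge of G. Contracting each set to a single vertex therefore yields K_{4} as a minor, and since treewidth is minor-monotone, tw(G) ≥ tw(K_{4}) = 3. Therefore the treewidth is 3.

Treewidth 3.
One such decomposition:
Bags: B1 = {b, c, d, g}  B2 = {a, b, c, g}  B3 = {b, c, f, g}  B4 = {b, c, e, g}
Tree: B1–B2, B2–B3, B3–B4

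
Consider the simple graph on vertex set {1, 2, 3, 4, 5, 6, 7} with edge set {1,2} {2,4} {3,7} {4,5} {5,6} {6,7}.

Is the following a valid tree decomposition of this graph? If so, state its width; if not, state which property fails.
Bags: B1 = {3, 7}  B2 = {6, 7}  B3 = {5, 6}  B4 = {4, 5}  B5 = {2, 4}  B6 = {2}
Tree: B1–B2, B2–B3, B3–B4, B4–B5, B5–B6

A tree decomposition must satisfy three properties: every vertex lies in some bag; for every edge, both endpoints lie together in some bag; and for every vertex, the bags containing it form a connected subtree. Here vertex 1 appears in no bag, so the decomposition is invalid.

No — vertex 1 appears in no bag.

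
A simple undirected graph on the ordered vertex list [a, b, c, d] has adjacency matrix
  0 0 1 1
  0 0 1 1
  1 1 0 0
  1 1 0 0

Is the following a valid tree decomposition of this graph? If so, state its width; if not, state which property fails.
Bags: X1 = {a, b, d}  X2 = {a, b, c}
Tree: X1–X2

Vertex coverage: the bags together contain {a, b, c, d}, the full vertex set. Edge coverage: each edge of G has both endpoints in at least one bag. Running intersection: for every vertex, the bags containing it form a connected subtree. All three properties hold, so this is a valid tree decomposition of width max|bag| − 1 = 2, and hence tw(G) ≤ 2.

Yes; width 2.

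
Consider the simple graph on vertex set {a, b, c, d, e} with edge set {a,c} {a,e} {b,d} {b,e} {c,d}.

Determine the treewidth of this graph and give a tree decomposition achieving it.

Treewidth 2.
One optimal decomposition is:
Bags: B1 = {b, c, d}  B2 = {a, b, c}  B3 = {a, b, e}
Tree: B1–B2, B2–B3

Every bag has size at most 3, so the width is 3 − 1 = 2 and tw(G) ≤ 2. The edges b–d–c–a–e–b form a cycle, so G is not a tree and its treewidth is at least 2. Therefore the treewidth is 2.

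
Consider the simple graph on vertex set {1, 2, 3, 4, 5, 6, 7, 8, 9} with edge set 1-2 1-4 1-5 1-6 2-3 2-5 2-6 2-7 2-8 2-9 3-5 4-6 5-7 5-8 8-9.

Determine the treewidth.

A width-2 tree decomposition is:
Bags: B1 = {1, 2, 5}  B2 = {1, 2, 6}  B3 = {2, 5, 7}  B4 = {2, 5, 8}  B5 = {2, 8, 9}  B6 = {1, 4, 6}  B7 = {2, 3, 5}
Tree: B1–B2, B1–B3, B1–B4, B4–B5, B2–B6, B4–B7
The largest bag has 3 vertices, giving width 2; this decomposition certifies tw(G) ≤ 2. On the other hand G contains the 3-clique {2, 8, 9}. A clique must lie in a single bag of any decomposition, so no decomposition can have width below 2. Combining the bounds, tw(G) = 2.

2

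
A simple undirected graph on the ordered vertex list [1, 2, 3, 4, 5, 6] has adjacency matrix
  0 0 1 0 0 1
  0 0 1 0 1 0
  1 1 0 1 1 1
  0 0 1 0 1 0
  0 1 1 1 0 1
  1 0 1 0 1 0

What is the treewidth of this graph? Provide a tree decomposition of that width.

Treewidth 2.
One optimal decomposition is:
Bags: B1 = {3, 5, 6}  B2 = {2, 3, 5}  B3 = {1, 3, 6}  B4 = {3, 4, 5}
Tree: B1–B2, B1–B3, B2–B4

Every bag has size at most 3, so the width is 3 − 1 = 2 and tw(G) ≤ 2. For the lower bound, the 3 vertices {1, 3, 6} are pairwise adjacent, and any tree decomposition puts a clique entirely inside one bag — forcing width ≥ 2. Hence tw(G) = 2 exactly.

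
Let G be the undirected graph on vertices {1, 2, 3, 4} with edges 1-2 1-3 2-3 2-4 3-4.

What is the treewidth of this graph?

2

A width-2 tree decomposition is:
Bags: B1 = {1, 2, 3}  B2 = {2, 3, 4}
Tree: B1–B2
Every bag has size at most 3, so the width is 3 − 1 = 2 and tw(G) ≤ 2. On the other hand G contains the 3-clique {1, 2, 3}. A clique must lie in a single bag of any decomposition, so no decomposition can have width below 2. Therefore the treewidth is 2.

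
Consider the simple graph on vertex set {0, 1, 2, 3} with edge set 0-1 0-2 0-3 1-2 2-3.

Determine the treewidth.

2

A width-2 tree decomposition is:
Bags: B1 = {0, 1, 2}  B2 = {0, 2, 3}
Tree: B1–B2
Every bag has size at most 3, so the width is 3 − 1 = 2 and tw(G) ≤ 2. Conversely, {0, 1, 2} is a clique of size 3, and the vertices of any clique must share a bag in every tree decomposition; so some bag has ≥ 3 vertices and tw(G) ≥ 2. Therefore the treewidth is 2.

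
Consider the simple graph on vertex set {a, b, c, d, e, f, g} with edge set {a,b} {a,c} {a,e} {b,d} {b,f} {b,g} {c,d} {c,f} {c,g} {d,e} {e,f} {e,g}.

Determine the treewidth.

A width-3 tree decomposition is:
Bags: B1 = {b, c, e, f}  B2 = {a, b, c, e}  B3 = {b, c, d, e}  B4 = {b, c, e, g}
Tree: B1–B2, B2–B3, B3–B4
The largest bag has 4 vertices, giving width 3; this decomposition certifies tw(G) ≤ 3. For the lower bound: the 4 vertex sets {e,f}, {a,b}, {c}, {d} are disjoint, each induces a connected subgraph, and every pair is joined by at least one edge of G. Contracting each set to a single vertex therefore yields K_{4} as a minor, and since treewidth is minor-monotone, tw(G) ≥ tw(K_{4}) = 3. Combining the bounds, tw(G) = 3.

3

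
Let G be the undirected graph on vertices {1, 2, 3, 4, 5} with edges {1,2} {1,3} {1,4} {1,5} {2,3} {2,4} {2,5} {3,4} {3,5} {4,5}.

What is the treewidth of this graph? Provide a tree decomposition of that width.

With just one bag of size 5, the width is 5 − 1 = 4, so tw(G) ≤ 4. Conversely, {1, 2, 3, 4, 5} is a clique of size 5, and the vertices of any clique must share a bag in every tree decomposition; so some bag has ≥ 5 vertices and tw(G) ≥ 4. Therefore the treewidth is 4.

Treewidth 4.
One optimal decomposition is:
Bags: B1 = {1, 2, 3, 4, 5}
Tree: (single bag)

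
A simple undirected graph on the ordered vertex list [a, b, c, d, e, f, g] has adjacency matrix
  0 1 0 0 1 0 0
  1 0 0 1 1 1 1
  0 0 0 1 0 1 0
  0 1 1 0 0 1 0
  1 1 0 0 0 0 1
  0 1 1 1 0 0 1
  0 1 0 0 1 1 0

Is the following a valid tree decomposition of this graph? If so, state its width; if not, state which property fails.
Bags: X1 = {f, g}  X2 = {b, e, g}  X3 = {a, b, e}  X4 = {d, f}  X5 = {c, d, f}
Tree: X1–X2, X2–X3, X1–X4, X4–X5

A tree decomposition must satisfy three properties: every vertex lies in some bag; for every edge, both endpoints lie together in some bag; and for every vertex, the bags containing it form a connected subtree. Here edge (b,f) lies in no bag, so the decomposition is invalid.

No — edge (b,f) lies in no bag.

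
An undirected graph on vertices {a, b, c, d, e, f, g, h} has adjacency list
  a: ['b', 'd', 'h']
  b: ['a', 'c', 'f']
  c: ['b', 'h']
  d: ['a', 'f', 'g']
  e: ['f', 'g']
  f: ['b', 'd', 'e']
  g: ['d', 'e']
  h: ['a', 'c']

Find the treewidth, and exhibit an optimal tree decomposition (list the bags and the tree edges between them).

Treewidth 2.
One such decomposition:
Bags: B1 = {d, e, g}  B2 = {d, e, f}  B3 = {a, d, f}  B4 = {a, b, f}  B5 = {a, b, h}  B6 = {b, c, h}
Tree: B1–B2, B2–B3, B3–B4, B4–B5, B5–B6

The largest bag has 3 vertices, giving width 2; this decomposition certifies tw(G) ≤ 2. The edges g–e–f–d–g form a cycle, so G is not a tree and its treewidth is at least 2. Hence tw(G) = 2 exactly.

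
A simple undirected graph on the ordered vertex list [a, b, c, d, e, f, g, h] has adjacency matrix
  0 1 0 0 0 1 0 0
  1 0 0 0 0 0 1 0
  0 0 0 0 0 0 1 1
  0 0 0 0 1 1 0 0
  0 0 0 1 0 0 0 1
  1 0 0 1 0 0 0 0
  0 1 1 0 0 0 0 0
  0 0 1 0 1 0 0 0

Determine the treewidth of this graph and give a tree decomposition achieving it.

The largest bag has 3 vertices, giving width 2; this decomposition certifies tw(G) ≤ 2. Since f–d–e–h–c–g–b–a–f is a cycle in G, G is not acyclic. Forests are exactly the graphs of treewidth ≤ 1, so tw(G) ≥ 2. The upper and lower bounds meet at 2, so that is the treewidth.

Treewidth 2.
One optimal decomposition is:
Bags: B1 = {d, e, f}  B2 = {e, f, h}  B3 = {c, f, h}  B4 = {c, f, g}  B5 = {b, f, g}  B6 = {a, b, f}
Tree: B1–B2, B2–B3, B3–B4, B4–B5, B5–B6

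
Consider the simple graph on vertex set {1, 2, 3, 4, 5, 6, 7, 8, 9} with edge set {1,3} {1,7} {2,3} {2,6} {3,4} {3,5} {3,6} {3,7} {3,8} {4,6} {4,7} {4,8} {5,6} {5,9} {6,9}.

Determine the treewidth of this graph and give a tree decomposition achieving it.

Treewidth 2.
One such decomposition:
Bags: B1 = {3, 4, 6}  B2 = {2, 3, 6}  B3 = {3, 5, 6}  B4 = {3, 4, 8}  B5 = {3, 4, 7}  B6 = {5, 6, 9}  B7 = {1, 3, 7}
Tree: B1–B2, B1–B3, B1–B4, B1–B5, B3–B6, B5–B7

Every bag has size at most 3, so the width is 3 − 1 = 2 and tw(G) ≤ 2. Conversely, {5, 6, 9} is a clique of size 3, and the vertices of any clique must share a bag in every tree decomposition; so some bag has ≥ 3 vertices and tw(G) ≥ 2. The upper and lower bounds meet at 2, so that is the treewidth.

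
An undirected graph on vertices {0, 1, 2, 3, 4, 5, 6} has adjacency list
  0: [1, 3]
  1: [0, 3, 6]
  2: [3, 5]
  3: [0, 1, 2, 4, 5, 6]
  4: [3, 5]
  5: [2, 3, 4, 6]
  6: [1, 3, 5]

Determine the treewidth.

A width-2 tree decomposition is:
Bags: B1 = {3, 5, 6}  B2 = {2, 3, 5}  B3 = {3, 4, 5}  B4 = {1, 3, 6}  B5 = {0, 1, 3}
Tree: B1–B2, B2–B3, B1–B4, B4–B5
Every bag has size at most 3, so the width is 3 − 1 = 2 and tw(G) ≤ 2. Conversely, {0, 1, 3} is a clique of size 3, and the vertices of any clique must share a bag in every tree decomposition; so some bag has ≥ 3 vertices and tw(G) ≥ 2. Therefore the treewidth is 2.

2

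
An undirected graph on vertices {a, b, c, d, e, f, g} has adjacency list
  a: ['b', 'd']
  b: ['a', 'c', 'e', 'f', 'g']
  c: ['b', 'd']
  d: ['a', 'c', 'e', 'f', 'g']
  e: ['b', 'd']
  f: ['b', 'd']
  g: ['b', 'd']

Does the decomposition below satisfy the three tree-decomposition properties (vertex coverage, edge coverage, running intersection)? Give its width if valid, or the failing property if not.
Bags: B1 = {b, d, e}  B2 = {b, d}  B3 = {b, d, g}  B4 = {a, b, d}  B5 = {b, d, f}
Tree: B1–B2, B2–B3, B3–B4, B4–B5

No — vertex c appears in no bag.

A tree decomposition must satisfy three properties: every vertex lies in some bag; for every edge, both endpoints lie together in some bag; and for every vertex, the bags containing it form a connected subtree. Here vertex c appears in no bag, so the decomposition is invalid.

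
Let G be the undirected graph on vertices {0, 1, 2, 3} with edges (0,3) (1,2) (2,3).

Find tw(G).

A width-1 tree decomposition is:
Bags: B1 = {0, 3}  B2 = {2, 3}  B3 = {1, 2}
Tree: B1–B2, B2–B3
Every bag has size at most 2, so the width is 2 − 1 = 1 and tw(G) ≤ 1. G has an edge, so its treewidth is at least 1. The upper and lower bounds meet at 1, so that is the treewidth.

1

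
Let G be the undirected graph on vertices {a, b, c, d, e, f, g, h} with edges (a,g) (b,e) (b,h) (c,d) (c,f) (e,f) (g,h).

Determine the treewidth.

1

A width-1 tree decomposition is:
Bags: B1 = {a, g}  B2 = {g, h}  B3 = {b, h}  B4 = {b, e}  B5 = {e, f}  B6 = {c, f}  B7 = {c, d}
Tree: B1–B2, B2–B3, B3–B4, B4–B5, B5–B6, B6–B7
The largest bag has 2 vertices, giving width 1; this decomposition certifies tw(G) ≤ 1. Since G has at least one edge (e.g. a–g), it is not an edgeless graph, so tw(G) ≥ 1. The upper and lower bounds meet at 1, so that is the treewidth.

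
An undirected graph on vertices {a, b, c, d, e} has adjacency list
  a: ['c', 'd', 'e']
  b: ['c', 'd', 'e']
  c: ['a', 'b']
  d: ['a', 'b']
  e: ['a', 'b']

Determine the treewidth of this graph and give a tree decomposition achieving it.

Treewidth 2.
One optimal decomposition is:
Bags: B1 = {a, b, e}  B2 = {a, b, d}  B3 = {a, b, c}
Tree: B1–B2, B2–B3

Every bag has size at most 3, so the width is 3 − 1 = 2 and tw(G) ≤ 2. The edges a–e–b–d–a form a cycle, so G is not a tree and its treewidth is at least 2. Hence tw(G) = 2 exactly.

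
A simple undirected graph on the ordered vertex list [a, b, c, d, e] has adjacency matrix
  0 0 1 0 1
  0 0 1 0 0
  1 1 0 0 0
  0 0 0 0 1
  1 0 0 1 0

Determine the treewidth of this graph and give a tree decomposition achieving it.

The largest bag has 2 vertices, giving width 1; this decomposition certifies tw(G) ≤ 1. Any graph with an edge has treewidth ≥ 1, and G has the edge d–e. Hence tw(G) = 1 exactly.

Treewidth 1.
One such decomposition:
Bags: B1 = {d, e}  B2 = {a, e}  B3 = {a, c}  B4 = {b, c}
Tree: B1–B2, B2–B3, B3–B4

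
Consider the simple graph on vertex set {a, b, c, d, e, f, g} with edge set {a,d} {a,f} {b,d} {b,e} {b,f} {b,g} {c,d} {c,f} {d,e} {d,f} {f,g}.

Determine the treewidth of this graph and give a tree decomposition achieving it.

Treewidth 2.
Bags: B1 = {b, d, f}  B2 = {a, d, f}  B3 = {c, d, f}  B4 = {b, d, e}  B5 = {b, f, g}
Tree: B1–B2, B1–B3, B1–B4, B1–B5

Each bag holds 3 vertices, so the decomposition has width 2, which upper-bounds the treewidth. For the lower bound, the 3 vertices {b, d, e} are pairwise adjacent, and any tree decomposition puts a clique entirely inside one bag — forcing width ≥ 2. Hence tw(G) = 2 exactly.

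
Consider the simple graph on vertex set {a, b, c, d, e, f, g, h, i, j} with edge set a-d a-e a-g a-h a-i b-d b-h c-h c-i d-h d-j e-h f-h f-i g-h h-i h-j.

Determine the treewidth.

2

A width-2 tree decomposition is:
Bags: B1 = {a, h, i}  B2 = {f, h, i}  B3 = {a, d, h}  B4 = {c, h, i}  B5 = {d, h, j}  B6 = {a, g, h}  B7 = {b, d, h}  B8 = {a, e, h}
Tree: B1–B2, B1–B3, B2–B4, B3–B5, B3–B6, B3–B7, B3–B8
The largest bag has 3 vertices, giving width 2; this decomposition certifies tw(G) ≤ 2. Conversely, {f, h, i} is a clique of size 3, and the vertices of any clique must share a bag in every tree decomposition; so some bag has ≥ 3 vertices and tw(G) ≥ 2. The upper and lower bounds meet at 2, so that is the treewidth.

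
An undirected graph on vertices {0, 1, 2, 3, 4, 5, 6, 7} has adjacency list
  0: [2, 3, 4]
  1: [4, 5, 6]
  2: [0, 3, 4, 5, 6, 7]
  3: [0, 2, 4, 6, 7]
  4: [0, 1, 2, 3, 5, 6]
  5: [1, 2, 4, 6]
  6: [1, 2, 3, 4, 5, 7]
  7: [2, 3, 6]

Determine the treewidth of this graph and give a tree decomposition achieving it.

Every bag has size at most 4, so the width is 4 − 1 = 3 and tw(G) ≤ 3. For the lower bound, the 4 vertices {1, 4, 5, 6} are pairwise adjacent, and any tree decomposition puts a clique entirely inside one bag — forcing width ≥ 3. Combining the bounds, tw(G) = 3.

Treewidth 3.
One such decomposition:
Bags: B1 = {2, 3, 4, 6}  B2 = {2, 3, 6, 7}  B3 = {0, 2, 3, 4}  B4 = {2, 4, 5, 6}  B5 = {1, 4, 5, 6}
Tree: B1–B2, B1–B3, B1–B4, B4–B5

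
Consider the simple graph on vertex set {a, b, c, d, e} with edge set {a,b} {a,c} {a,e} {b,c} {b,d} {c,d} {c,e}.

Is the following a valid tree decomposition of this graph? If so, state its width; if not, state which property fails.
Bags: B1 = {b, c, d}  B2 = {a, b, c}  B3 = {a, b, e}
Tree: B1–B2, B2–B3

A tree decomposition must satisfy three properties: every vertex lies in some bag; for every edge, both endpoints lie together in some bag; and for every vertex, the bags containing it form a connected subtree. Here edge (c,e) lies in no bag, so the decomposition is invalid.

No — edge (c,e) lies in no bag.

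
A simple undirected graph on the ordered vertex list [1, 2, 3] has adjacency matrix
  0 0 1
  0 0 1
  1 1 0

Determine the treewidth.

A width-1 tree decomposition is:
Bags: B1 = {1, 3}  B2 = {2, 3}
Tree: B1–B2
The largest bag has 2 vertices, giving width 1; this decomposition certifies tw(G) ≤ 1. G has an edge, so its treewidth is at least 1. Combining the bounds, tw(G) = 1.

1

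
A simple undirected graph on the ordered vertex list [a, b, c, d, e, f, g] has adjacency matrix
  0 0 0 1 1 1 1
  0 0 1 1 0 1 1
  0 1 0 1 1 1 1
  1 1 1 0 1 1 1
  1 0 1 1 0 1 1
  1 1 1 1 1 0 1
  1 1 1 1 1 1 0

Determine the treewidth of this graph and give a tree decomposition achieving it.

Treewidth 4.
One such decomposition:
Bags: B1 = {a, d, e, f, g}  B2 = {c, d, e, f, g}  B3 = {b, c, d, f, g}
Tree: B1–B2, B2–B3

The largest bag has 5 vertices, giving width 4; this decomposition certifies tw(G) ≤ 4. On the other hand G contains the 5-clique {c, d, e, f, g}. A clique must lie in a single bag of any decomposition, so no decomposition can have width below 4. The upper and lower bounds meet at 4, so that is the treewidth.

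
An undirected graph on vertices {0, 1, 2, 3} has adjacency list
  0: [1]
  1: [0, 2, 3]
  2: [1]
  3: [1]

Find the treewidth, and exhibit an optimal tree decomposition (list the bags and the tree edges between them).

Every bag has size at most 2, so the width is 2 − 1 = 1 and tw(G) ≤ 1. Any graph with an edge has treewidth ≥ 1, and G has the edge 0–1. Combining the bounds, tw(G) = 1.

Treewidth 1.
One such decomposition:
Bags: B1 = {0, 1}  B2 = {1, 2}  B3 = {1, 3}
Tree: B1–B2, B2–B3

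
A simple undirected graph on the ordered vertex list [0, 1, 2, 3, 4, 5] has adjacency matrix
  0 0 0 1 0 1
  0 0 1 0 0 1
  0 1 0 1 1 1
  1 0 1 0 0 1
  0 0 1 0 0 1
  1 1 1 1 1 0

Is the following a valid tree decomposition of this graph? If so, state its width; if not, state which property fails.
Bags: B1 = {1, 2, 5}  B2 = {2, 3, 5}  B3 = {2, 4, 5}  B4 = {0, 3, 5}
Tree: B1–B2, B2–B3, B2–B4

Yes; width 2.

Vertex coverage: the bags together contain {0, 1, 2, 3, 4, 5}, the full vertex set. Edge coverage: each edge of G has both endpoints in at least one bag. Running intersection: for every vertex, the bags containing it form a connected subtree. All three properties hold, so this is a valid tree decomposition of width max|bag| − 1 = 2, and hence tw(G) ≤ 2.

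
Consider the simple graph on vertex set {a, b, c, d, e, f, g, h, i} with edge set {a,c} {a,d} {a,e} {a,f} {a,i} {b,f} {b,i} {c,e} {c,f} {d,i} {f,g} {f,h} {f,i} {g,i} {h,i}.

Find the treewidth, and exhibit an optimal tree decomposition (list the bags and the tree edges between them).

Treewidth 2.
Bags: B1 = {b, f, i}  B2 = {f, h, i}  B3 = {a, f, i}  B4 = {a, c, f}  B5 = {a, c, e}  B6 = {f, g, i}  B7 = {a, d, i}
Tree: B1–B2, B2–B3, B3–B4, B4–B5, B1–B6, B3–B7

The largest bag has 3 vertices, giving width 2; this decomposition certifies tw(G) ≤ 2. Conversely, {a, d, i} is a clique of size 3, and the vertices of any clique must share a bag in every tree decomposition; so some bag has ≥ 3 vertices and tw(G) ≥ 2. Combining the bounds, tw(G) = 2.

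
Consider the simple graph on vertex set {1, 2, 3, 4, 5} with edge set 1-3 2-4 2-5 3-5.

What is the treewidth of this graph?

1

A width-1 tree decomposition is:
Bags: B1 = {2, 4}  B2 = {2, 5}  B3 = {3, 5}  B4 = {1, 3}
Tree: B1–B2, B2–B3, B3–B4
The largest bag has 2 vertices, giving width 1; this decomposition certifies tw(G) ≤ 1. Since G has at least one edge (e.g. 4–2), it is not an edgeless graph, so tw(G) ≥ 1. Therefore the treewidth is 1.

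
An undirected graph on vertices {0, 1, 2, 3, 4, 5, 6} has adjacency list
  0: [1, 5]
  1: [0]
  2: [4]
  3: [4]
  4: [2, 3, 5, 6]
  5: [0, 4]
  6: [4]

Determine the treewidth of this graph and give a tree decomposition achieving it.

The largest bag has 2 vertices, giving width 1; this decomposition certifies tw(G) ≤ 1. Any graph with an edge has treewidth ≥ 1, and G has the edge 0–1. Therefore the treewidth is 1.

Treewidth 1.
One such decomposition:
Bags: B1 = {0, 1}  B2 = {0, 5}  B3 = {4, 5}  B4 = {4, 6}  B5 = {2, 4}  B6 = {3, 4}
Tree: B1–B2, B2–B3, B3–B4, B4–B5, B4–B6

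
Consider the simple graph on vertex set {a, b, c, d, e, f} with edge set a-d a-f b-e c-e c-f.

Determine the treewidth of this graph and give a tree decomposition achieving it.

The largest bag has 2 vertices, giving width 1; this decomposition certifies tw(G) ≤ 1. Any graph with an edge has treewidth ≥ 1, and G has the edge d–a. Combining the bounds, tw(G) = 1.

Treewidth 1.
Bags: B1 = {a, d}  B2 = {a, f}  B3 = {c, f}  B4 = {c, e}  B5 = {b, e}
Tree: B1–B2, B2–B3, B3–B4, B4–B5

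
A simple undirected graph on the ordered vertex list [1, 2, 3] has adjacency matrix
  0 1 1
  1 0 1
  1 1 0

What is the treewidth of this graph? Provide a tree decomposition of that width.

With just one bag of size 3, the width is 3 − 1 = 2, so tw(G) ≤ 2. On the other hand G contains the 3-clique {1, 2, 3}. A clique must lie in a single bag of any decomposition, so no decomposition can have width below 2. Combining the bounds, tw(G) = 2.

Treewidth 2.
One optimal decomposition is:
Bags: B1 = {1, 2, 3}
Tree: (single bag)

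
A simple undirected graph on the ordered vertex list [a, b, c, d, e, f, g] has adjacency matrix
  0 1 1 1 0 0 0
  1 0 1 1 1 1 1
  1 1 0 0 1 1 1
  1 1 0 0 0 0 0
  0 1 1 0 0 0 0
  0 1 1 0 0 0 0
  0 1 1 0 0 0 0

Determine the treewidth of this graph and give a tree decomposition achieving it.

Treewidth 2.
Bags: B1 = {b, c, e}  B2 = {b, c, f}  B3 = {a, b, c}  B4 = {b, c, g}  B5 = {a, b, d}
Tree: B1–B2, B2–B3, B3–B4, B3–B5

Each bag holds 3 vertices, so the decomposition has width 2, which upper-bounds the treewidth. Conversely, {a, b, d} is a clique of size 3, and the vertices of any clique must share a bag in every tree decomposition; so some bag has ≥ 3 vertices and tw(G) ≥ 2. Hence tw(G) = 2 exactly.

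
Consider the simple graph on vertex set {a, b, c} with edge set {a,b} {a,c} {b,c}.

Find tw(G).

A width-2 tree decomposition is:
Bags: B1 = {a, b, c}
Tree: (single bag)
A single bag containing all 3 vertices is trivially a valid decomposition of width 2. On the other hand G contains the 3-clique {a, b, c}. A clique must lie in a single bag of any decomposition, so no decomposition can have width below 2. Combining the bounds, tw(G) = 2.

2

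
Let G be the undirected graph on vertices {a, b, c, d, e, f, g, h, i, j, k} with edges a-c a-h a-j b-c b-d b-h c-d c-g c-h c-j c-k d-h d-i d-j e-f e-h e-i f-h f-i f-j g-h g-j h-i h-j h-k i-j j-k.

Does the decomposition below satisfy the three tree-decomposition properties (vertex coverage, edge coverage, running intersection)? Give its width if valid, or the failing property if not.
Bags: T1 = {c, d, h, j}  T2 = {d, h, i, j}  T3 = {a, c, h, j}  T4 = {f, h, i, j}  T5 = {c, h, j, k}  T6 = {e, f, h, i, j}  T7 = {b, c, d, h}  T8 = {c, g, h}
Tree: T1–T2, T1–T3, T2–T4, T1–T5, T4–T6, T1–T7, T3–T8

A tree decomposition must satisfy three properties: every vertex lies in some bag; for every edge, both endpoints lie together in some bag; and for every vertex, the bags containing it form a connected subtree. Here edge (j,g) lies in no bag, so the decomposition is invalid.

No — edge (j,g) lies in no bag.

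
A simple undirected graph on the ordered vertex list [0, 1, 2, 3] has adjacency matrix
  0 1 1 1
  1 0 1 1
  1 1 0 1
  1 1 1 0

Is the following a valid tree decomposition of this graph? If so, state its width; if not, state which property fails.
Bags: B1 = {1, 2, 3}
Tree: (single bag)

No — vertex 0 appears in no bag.

A tree decomposition must satisfy three properties: every vertex lies in some bag; for every edge, both endpoints lie together in some bag; and for every vertex, the bags containing it form a connected subtree. Here vertex 0 appears in no bag, so the decomposition is invalid.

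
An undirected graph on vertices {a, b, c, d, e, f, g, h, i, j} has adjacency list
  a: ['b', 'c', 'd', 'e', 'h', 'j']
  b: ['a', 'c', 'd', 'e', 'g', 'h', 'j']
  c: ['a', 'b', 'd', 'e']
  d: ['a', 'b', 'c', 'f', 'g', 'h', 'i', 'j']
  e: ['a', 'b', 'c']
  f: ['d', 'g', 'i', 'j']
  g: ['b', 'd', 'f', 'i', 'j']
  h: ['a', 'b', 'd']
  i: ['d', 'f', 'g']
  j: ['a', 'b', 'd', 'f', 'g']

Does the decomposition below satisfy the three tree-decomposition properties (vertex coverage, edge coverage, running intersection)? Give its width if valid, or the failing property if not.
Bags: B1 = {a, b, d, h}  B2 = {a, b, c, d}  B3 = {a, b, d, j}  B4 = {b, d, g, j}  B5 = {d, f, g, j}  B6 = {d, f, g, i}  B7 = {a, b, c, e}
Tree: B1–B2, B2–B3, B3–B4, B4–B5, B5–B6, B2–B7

Yes; width 3.

Vertex coverage: the bags together contain {a, b, c, d, e, f, g, h, i, j}, the full vertex set. Edge coverage: each edge of G has both endpoints in at least one bag. Running intersection: for every vertex, the bags containing it form a connected subtree. All three properties hold, so this is a valid tree decomposition of width max|bag| − 1 = 3, and hence tw(G) ≤ 3.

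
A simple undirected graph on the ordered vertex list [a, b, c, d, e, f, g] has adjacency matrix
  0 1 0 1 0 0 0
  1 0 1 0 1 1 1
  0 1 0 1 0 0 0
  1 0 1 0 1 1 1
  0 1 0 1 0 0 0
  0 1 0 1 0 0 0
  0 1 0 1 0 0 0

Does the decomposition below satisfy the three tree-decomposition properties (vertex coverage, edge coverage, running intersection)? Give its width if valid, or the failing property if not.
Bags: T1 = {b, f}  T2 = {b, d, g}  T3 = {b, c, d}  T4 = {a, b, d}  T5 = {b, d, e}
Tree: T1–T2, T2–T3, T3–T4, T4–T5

A tree decomposition must satisfy three properties: every vertex lies in some bag; for every edge, both endpoints lie together in some bag; and for every vertex, the bags containing it form a connected subtree. Here edge (d,f) lies in no bag, so the decomposition is invalid.

No — edge (d,f) lies in no bag.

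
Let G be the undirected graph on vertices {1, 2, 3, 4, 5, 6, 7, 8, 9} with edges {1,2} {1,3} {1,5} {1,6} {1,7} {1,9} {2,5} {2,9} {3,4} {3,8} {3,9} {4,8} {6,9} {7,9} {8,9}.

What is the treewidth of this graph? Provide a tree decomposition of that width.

The largest bag has 3 vertices, giving width 2; this decomposition certifies tw(G) ≤ 2. For the lower bound, the 3 vertices {3, 8, 9} are pairwise adjacent, and any tree decomposition puts a clique entirely inside one bag — forcing width ≥ 2. Combining the bounds, tw(G) = 2.

Treewidth 2.
Bags: B1 = {1, 3, 9}  B2 = {1, 6, 9}  B3 = {3, 8, 9}  B4 = {1, 7, 9}  B5 = {1, 2, 9}  B6 = {1, 2, 5}  B7 = {3, 4, 8}
Tree: B1–B2, B1–B3, B1–B4, B4–B5, B5–B6, B3–B7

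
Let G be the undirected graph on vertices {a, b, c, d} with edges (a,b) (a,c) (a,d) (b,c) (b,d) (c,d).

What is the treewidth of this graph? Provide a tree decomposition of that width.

With just one bag of size 4, the width is 4 − 1 = 3, so tw(G) ≤ 3. For the lower bound, the 4 vertices {a, b, c, d} are pairwise adjacent, and any tree decomposition puts a clique entirely inside one bag — forcing width ≥ 3. Hence tw(G) = 3 exactly.

Treewidth 3.
One optimal decomposition is:
Bags: B1 = {a, b, c, d}
Tree: (single bag)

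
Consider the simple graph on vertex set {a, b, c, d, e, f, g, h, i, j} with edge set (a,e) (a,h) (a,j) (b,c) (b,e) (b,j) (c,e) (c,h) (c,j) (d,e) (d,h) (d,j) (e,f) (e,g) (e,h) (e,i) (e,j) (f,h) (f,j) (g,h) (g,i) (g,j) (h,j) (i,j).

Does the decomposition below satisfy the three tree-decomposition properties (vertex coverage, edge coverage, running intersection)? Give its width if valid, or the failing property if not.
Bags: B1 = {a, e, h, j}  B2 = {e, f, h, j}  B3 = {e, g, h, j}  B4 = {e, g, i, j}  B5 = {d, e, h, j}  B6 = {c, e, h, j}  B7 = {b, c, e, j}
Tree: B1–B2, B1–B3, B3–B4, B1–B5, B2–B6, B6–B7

Vertex coverage: the bags together contain {a, b, c, d, e, f, g, h, i, j}, the full vertex set. Edge coverage: each edge of G has both endpoints in at least one bag. Running intersection: for every vertex, the bags containing it form a connected subtree. All three properties hold, so this is a valid tree decomposition of width max|bag| − 1 = 3, and hence tw(G) ≤ 3.

Yes; width 3.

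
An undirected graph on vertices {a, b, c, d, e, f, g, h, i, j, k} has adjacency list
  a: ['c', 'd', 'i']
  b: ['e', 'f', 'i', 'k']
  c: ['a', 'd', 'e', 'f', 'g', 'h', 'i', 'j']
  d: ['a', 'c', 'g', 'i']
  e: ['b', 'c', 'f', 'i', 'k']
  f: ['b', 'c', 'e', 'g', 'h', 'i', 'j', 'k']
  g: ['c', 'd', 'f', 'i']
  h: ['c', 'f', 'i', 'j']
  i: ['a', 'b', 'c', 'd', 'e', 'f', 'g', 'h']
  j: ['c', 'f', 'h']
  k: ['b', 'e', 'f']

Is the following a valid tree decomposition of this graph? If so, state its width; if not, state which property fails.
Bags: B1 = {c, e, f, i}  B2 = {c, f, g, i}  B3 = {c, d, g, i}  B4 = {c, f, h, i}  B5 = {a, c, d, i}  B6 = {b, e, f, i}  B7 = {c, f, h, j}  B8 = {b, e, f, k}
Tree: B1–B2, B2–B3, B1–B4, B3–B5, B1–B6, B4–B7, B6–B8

Vertex coverage: the bags together contain {a, b, c, d, e, f, g, h, i, j, k}, the full vertex set. Edge coverage: each edge of G has both endpoints in at least one bag. Running intersection: for every vertex, the bags containing it form a connected subtree. All three properties hold, so this is a valid tree decomposition of width max|bag| − 1 = 3, and hence tw(G) ≤ 3.

Yes; width 3.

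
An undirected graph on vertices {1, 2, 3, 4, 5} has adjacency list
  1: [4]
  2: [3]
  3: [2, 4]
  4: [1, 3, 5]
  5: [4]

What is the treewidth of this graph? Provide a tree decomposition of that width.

The largest bag has 2 vertices, giving width 1; this decomposition certifies tw(G) ≤ 1. Any graph with an edge has treewidth ≥ 1, and G has the edge 4–3. The upper and lower bounds meet at 1, so that is the treewidth.

Treewidth 1.
One such decomposition:
Bags: B1 = {3, 4}  B2 = {1, 4}  B3 = {4, 5}  B4 = {2, 3}
Tree: B1–B2, B2–B3, B1–B4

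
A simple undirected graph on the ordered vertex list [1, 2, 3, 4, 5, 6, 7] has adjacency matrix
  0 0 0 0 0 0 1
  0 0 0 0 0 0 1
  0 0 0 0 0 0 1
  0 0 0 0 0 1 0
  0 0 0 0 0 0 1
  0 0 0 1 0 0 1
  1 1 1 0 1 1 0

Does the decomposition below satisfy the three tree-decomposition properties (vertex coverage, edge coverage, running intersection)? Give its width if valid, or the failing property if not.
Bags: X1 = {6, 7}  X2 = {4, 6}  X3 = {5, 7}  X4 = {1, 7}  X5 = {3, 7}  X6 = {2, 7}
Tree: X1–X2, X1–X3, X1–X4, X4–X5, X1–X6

Every vertex of G appears in some bag (union = {1, 2, 3, 4, 5, 6, 7}); every edge is covered by a bag; and for each vertex v the set of bags containing v is connected in the bag tree. The decomposition is therefore valid. The largest bag has 2 vertices, so the width is 1.

Yes; width 1.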